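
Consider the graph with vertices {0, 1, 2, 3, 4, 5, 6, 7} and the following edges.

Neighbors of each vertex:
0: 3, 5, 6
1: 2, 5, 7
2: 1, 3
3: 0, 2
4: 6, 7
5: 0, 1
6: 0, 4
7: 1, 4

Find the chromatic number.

3

The cycle 1-2-3-0-5-1 has odd length 5, so it cannot be 2-colored; at least 3 colors are needed.
3 colors suffice: 0=red, 1=red, 2=green, 3=blue, 4=red, 5=blue, 6=blue, 7=blue. Each edge has distinct colors on its endpoints.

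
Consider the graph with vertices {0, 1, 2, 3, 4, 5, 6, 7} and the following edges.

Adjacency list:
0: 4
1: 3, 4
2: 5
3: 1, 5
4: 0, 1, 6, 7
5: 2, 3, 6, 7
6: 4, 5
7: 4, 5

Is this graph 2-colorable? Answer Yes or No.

No

The cycle 3-5-7-4-1-3 has odd length 5, so it cannot be 2-colored; at least 3 colors are needed.
So 2 colors are not enough.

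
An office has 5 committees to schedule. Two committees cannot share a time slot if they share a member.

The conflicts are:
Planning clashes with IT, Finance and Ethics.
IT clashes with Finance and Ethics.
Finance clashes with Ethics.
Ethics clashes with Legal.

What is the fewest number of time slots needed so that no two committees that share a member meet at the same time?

Planning, IT, Finance, Ethics all conflict with each other, so at least 4 time slots are needed.
4 time slots suffice: time slot 1 → {Ethics}; time slot 2 → {Planning, Legal}; time slot 3 → {IT}; time slot 4 → {Finance}. No two conflicting committees share a time slot.

4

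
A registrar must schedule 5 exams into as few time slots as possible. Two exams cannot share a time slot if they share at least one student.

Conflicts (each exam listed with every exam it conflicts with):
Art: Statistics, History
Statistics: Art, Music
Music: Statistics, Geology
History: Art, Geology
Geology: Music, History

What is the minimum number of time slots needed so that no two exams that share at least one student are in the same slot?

The cycle Art-Statistics-Music-Geology-History-Art has odd length 5, so it cannot be 2-colored; at least 3 time slots are needed.
Using 3 time slots: Art=1, Statistics=2, Music=1, History=2, Geology=3. Every pair that conflicts lands in different time slots.

3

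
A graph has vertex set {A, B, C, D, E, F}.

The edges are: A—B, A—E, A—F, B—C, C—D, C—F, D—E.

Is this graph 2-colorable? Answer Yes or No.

No

The cycle C-D-E-A-B-C has odd length 5, so it cannot be 2-colored; at least 3 colors are needed.
So 2 colors are not enough.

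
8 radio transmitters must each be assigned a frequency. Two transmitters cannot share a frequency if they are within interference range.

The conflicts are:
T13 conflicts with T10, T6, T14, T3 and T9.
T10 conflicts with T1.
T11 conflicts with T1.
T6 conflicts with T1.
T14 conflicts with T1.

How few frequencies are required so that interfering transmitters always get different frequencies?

2

T13 and T6 conflict, so at least 2 frequencies are needed.
2 frequencies suffice: frequency 1 → {T13, T1}; frequency 2 → {T10, T11, T6, T14, T3, T9}. Each listed conflict is separated.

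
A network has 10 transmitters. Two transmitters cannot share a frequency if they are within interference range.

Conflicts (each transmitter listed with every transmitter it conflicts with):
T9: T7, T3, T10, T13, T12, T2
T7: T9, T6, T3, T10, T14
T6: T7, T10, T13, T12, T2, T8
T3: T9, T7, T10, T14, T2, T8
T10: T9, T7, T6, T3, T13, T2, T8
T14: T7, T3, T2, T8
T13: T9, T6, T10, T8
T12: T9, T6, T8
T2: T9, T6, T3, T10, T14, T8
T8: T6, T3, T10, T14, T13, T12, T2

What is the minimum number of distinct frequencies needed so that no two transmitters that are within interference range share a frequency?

T6, T10, T13, T8 pairwise conflict, so at least 4 frequencies are needed.
4 frequencies suffice: frequency 1 → {T9, T8}; frequency 2 → {T10, T14, T12}; frequency 3 → {T6, T3}; frequency 4 → {T7, T13, T2}. Every pair that conflicts lands in different frequencies.

4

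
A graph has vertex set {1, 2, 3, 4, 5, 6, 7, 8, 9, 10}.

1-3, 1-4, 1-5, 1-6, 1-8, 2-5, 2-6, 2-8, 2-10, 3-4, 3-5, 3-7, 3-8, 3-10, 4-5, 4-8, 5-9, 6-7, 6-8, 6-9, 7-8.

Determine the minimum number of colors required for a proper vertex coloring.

1, 3, 4, 8 form a clique, so at least 4 colors are needed.
4 colors suffice: color red → {5, 8, 10}; color blue → {3, 6}; color green → {1, 2, 7, 9}; color yellow → {4}. Every edge joins two different colors.

4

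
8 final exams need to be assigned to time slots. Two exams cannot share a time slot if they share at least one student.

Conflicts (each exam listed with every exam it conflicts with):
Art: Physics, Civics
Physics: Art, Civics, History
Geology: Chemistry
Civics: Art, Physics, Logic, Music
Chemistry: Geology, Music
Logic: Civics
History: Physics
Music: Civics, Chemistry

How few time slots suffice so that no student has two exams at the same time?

Art, Physics, Civics pairwise conflict, so at least 3 time slots are needed.
3 time slots suffice: time slot 1 → {Civics, Chemistry, History}; time slot 2 → {Physics, Geology, Logic, Music}; time slot 3 → {Art}. Each listed conflict is separated.

3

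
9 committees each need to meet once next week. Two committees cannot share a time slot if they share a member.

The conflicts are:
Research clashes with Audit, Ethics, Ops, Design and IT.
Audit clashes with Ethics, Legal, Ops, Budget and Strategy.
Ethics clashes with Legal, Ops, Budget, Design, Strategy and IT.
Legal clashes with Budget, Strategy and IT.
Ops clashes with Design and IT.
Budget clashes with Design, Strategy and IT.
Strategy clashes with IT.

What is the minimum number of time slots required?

5

Ethics, Legal, Budget, Strategy, IT all conflict with each other, so at least 5 time slots are needed.
A valid assignment using 5 time slots: Research=4, Audit=3, Ethics=1, Legal=4, Ops=2, Budget=2, Design=3, Strategy=5, IT=3. No two conflicting committees share a time slot.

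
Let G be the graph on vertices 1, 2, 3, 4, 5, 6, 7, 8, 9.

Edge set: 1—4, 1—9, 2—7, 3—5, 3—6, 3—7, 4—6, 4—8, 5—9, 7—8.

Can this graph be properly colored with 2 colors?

The cycle 6-3-7-8-4-6 has odd length 5, so it cannot be 2-colored; at least 3 colors are needed.
So 2 colors are not enough.

No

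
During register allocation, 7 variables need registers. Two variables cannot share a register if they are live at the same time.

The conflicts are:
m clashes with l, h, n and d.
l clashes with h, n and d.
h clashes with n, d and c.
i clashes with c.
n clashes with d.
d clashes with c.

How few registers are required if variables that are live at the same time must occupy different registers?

5

m, l, h, n, d pairwise conflict, so at least 5 registers are needed.
5 registers suffice: m=5, l=3, h=2, i=1, n=4, d=1, c=3. No two conflicting variables share a register.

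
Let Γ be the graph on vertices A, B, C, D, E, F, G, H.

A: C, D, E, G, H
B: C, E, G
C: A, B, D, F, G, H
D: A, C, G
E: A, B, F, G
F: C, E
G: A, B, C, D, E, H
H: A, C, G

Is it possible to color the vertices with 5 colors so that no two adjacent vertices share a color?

The chromatic number is 4. A, C, D, G form a clique, so at least 4 colors are needed.
One proper 4-coloring: A=green, B=green, C=red, D=yellow, E=red, F=blue, G=blue, H=yellow.
Since 5 ≥ 4, a proper 5-coloring certainly exists.

Yes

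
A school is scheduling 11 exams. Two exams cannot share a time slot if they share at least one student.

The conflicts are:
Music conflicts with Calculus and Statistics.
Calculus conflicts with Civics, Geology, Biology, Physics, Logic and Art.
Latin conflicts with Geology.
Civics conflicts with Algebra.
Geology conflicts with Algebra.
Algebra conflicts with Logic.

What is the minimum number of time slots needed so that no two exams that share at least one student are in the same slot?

2

Calculus and Physics conflict, so at least 2 time slots are needed.
2 time slots suffice: Music=2, Calculus=1, Latin=1, Civics=2, Geology=2, Algebra=1, Biology=2, Physics=2, Logic=2, Statistics=1, Art=2. Each listed conflict is separated.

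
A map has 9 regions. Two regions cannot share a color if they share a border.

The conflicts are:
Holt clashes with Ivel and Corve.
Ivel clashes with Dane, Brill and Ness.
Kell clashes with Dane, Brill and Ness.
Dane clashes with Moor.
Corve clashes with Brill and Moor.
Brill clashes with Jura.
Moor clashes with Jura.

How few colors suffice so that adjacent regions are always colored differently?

3

The cycle Moor-Corve-Brill-Ivel-Dane-Moor has odd length 5, so it cannot be 2-colored; at least 3 colors are needed.
3 colors suffice: color 1 → {Holt, Brill, Moor, Ness}; color 2 → {Ivel, Kell, Corve, Jura}; color 3 → {Dane}. Each listed conflict is separated.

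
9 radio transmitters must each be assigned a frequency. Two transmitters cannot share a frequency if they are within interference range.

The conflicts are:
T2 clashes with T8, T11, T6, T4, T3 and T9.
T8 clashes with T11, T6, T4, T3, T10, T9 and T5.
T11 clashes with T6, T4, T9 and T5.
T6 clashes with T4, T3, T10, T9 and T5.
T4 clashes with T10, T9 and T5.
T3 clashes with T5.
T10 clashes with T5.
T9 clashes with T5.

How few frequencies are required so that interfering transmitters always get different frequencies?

T8, T11, T6, T4, T9, T5 are mutually in conflict, so at least 6 frequencies are needed.
6 frequencies suffice: frequency 1 → {T8}; frequency 2 → {T6}; frequency 3 → {T2, T5}; frequency 4 → {T4, T3}; frequency 5 → {T10, T9}; frequency 6 → {T11}. Every pair that conflicts lands in different frequencies.

6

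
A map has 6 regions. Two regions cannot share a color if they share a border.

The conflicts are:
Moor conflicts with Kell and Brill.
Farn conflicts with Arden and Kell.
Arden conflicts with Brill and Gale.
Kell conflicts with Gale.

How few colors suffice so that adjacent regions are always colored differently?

The cycle Farn-Arden-Brill-Moor-Kell-Farn has odd length 5, so it cannot be 2-colored; at least 3 colors are needed.
3 colors suffice: color 1 → {Arden, Kell}; color 2 → {Farn, Brill, Gale}; color 3 → {Moor}. Each listed conflict is separated.

3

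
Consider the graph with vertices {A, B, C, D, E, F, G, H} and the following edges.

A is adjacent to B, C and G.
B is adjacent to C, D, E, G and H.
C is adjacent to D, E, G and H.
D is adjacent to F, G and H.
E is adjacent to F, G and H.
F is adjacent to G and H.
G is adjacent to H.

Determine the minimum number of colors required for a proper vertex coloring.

B, C, D, G, H form a clique, so at least 5 colors are needed.
A valid assignment using 5 colors: A=4, B=2, C=3, D=5, E=5, F=2, G=1, H=4. No two adjacent vertices share a color.

5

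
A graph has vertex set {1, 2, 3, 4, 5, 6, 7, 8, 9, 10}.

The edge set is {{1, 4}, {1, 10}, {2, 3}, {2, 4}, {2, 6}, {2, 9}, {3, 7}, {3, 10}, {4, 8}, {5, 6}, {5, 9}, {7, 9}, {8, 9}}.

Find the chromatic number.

The cycle 10-3-2-4-1-10 has odd length 5, so it cannot be 2-colored; at least 3 colors are needed.
3 colors suffice: color red → {3, 4, 6, 9}; color blue → {1, 2, 5, 7, 8}; color green → {10}. Every edge joins two different colors.

3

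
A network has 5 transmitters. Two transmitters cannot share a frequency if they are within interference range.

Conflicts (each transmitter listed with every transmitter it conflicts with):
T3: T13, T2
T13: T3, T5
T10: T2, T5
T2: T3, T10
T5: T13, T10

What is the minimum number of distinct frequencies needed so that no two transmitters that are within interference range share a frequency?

3

The cycle T13-T3-T2-T10-T5-T13 has odd length 5, so it cannot be 2-colored; at least 3 frequencies are needed.
3 frequencies suffice: frequency 1 → {T13, T2}; frequency 2 → {T3, T10}; frequency 3 → {T5}. No two conflicting transmitters share a frequency.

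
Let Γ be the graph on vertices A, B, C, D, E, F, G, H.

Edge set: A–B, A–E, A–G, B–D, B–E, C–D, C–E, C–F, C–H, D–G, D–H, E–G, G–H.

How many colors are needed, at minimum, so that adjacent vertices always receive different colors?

3

A, B, E are pairwise adjacent, so at least 3 colors are needed.
3 colors suffice: color 1 → {D, E, F}; color 2 → {B, C, G}; color 3 → {A, H}. Each edge has distinct colors on its endpoints.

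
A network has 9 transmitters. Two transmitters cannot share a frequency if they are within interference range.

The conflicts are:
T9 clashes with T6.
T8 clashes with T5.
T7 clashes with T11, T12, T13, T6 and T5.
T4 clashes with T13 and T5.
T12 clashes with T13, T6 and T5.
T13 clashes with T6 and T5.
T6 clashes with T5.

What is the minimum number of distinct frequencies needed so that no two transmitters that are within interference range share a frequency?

5

T7, T12, T13, T6, T5 pairwise conflict, so at least 5 frequencies are needed.
5 frequencies suffice: frequency 1 → {T9, T11, T5}; frequency 2 → {T8, T4, T6}; frequency 3 → {T7}; frequency 4 → {T13}; frequency 5 → {T12}. Every pair that conflicts lands in different frequencies.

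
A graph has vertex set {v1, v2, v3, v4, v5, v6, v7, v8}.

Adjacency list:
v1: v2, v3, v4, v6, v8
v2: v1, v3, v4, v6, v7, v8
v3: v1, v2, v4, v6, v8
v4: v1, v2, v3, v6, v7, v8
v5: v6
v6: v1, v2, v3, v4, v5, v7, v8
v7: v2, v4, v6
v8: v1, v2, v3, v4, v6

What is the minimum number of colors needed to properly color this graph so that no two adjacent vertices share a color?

6

v1, v2, v3, v4, v6, v8 are mutually adjacent (a clique of size 6), so at least 6 colors are needed.
6 colors suffice: color 1 → {v6}; color 2 → {v4, v5}; color 3 → {v2}; color 4 → {v1, v7}; color 5 → {v8}; color 6 → {v3}. No two adjacent vertices share a color.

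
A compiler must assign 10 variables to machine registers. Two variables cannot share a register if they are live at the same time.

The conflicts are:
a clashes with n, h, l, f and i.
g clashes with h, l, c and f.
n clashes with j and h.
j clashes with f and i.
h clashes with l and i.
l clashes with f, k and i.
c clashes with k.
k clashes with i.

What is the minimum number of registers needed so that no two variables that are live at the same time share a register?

4

a, h, l, i are mutually in conflict, so at least 4 registers are needed.
A valid assignment using 4 registers: a=3, g=3, n=2, j=1, h=4, l=1, c=1, f=2, k=3, i=2. Every pair that conflicts lands in different registers.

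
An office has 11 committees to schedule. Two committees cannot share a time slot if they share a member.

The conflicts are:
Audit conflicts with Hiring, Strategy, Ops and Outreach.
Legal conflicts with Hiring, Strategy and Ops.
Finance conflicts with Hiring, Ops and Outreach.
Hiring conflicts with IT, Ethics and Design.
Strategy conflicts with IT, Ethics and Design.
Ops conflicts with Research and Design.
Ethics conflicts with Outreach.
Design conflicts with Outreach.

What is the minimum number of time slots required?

Ethics and Outreach conflict, so at least 2 time slots are needed.
2 time slots suffice: time slot 1 → {Hiring, Strategy, Ops, Outreach}; time slot 2 → {Audit, Legal, Finance, IT, Research, Ethics, Design}. Each listed conflict is separated.

2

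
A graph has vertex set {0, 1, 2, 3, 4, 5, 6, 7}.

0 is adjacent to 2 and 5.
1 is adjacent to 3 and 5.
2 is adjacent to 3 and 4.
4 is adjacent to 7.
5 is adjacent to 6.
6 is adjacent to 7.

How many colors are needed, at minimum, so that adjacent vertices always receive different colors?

3

The cycle 1-3-2-0-5-1 has odd length 5, so it cannot be 2-colored; at least 3 colors are needed.
One proper 3-coloring: 0=b, 1=c, 2=a, 3=b, 4=b, 5=a, 6=b, 7=a. Each edge has distinct colors on its endpoints.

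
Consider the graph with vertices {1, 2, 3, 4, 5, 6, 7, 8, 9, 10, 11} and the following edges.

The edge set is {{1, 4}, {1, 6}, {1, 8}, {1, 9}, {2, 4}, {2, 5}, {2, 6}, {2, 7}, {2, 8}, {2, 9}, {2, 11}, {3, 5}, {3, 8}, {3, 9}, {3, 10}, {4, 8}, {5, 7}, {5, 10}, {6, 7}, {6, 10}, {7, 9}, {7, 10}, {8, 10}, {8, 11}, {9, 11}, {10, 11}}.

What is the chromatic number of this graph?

3

8, 10, 11 are pairwise adjacent, so at least 3 colors are needed.
A valid assignment using 3 colors: 1=red, 2=red, 3=green, 4=green, 5=blue, 6=blue, 7=green, 8=blue, 9=blue, 10=red, 11=green. No two adjacent vertices share a color.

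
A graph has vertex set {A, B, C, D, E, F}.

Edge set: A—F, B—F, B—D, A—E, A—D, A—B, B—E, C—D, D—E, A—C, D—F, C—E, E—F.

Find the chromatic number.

5

A, B, D, E, F are pairwise adjacent (a clique of size 5), so at least 5 colors are needed.
5 colors suffice: color red → {D}; color blue → {A}; color green → {E}; color yellow → {B, C}; color purple → {F}. Each edge has distinct colors on its endpoints.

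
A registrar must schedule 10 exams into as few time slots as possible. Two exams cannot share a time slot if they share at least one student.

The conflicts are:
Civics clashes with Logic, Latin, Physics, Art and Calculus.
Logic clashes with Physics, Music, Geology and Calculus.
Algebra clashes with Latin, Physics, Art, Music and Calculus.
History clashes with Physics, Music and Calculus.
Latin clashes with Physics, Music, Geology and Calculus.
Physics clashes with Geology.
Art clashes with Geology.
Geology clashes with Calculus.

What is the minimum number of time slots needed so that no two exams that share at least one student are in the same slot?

Latin, Geology, Calculus all conflict with each other, so at least 3 time slots are needed.
3 time slots suffice: time slot 1 → {Physics, Art, Music, Calculus}; time slot 2 → {Logic, History, Latin}; time slot 3 → {Civics, Algebra, Geology}. Every pair that conflicts lands in different time slots.

3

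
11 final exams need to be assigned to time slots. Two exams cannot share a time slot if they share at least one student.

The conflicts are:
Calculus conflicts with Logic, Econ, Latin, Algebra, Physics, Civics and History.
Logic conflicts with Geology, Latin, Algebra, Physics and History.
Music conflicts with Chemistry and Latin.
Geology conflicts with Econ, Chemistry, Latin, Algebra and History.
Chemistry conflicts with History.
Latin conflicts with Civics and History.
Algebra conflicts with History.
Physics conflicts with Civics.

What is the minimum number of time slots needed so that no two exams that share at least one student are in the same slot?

4

Logic, Geology, Algebra, History are mutually in conflict, so at least 4 time slots are needed.
4 time slots suffice: Calculus=1, Logic=3, Music=1, Geology=1, Econ=2, Chemistry=2, Latin=2, Algebra=2, Physics=2, Civics=3, History=4. Each listed conflict is separated.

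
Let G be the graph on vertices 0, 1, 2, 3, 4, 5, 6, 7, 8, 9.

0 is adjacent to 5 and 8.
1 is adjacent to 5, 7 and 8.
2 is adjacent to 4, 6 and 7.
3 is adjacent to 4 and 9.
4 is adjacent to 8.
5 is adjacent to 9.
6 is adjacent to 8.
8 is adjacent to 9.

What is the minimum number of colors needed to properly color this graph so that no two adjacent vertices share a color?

3

The cycle 7-1-8-4-2-7 has odd length 5, so it cannot be 2-colored; at least 3 colors are needed.
A valid assignment using 3 colors: 0=blue, 1=blue, 2=red, 3=red, 4=blue, 5=red, 6=blue, 7=green, 8=red, 9=blue. Each edge has distinct colors on its endpoints.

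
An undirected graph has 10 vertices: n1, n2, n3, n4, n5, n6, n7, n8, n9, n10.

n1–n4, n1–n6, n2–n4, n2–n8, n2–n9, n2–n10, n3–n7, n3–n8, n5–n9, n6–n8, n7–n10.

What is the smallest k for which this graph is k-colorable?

The cycle n2-n10-n7-n3-n8-n2 has odd length 5, so it cannot be 2-colored; at least 3 colors are needed.
3 colors suffice: n1=R, n2=R, n3=G, n4=B, n5=R, n6=G, n7=R, n8=B, n9=B, n10=B. Each edge has distinct colors on its endpoints.

3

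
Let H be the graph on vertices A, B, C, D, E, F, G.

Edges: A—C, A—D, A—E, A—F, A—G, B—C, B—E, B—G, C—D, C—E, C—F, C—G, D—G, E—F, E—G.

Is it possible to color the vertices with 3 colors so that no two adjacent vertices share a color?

A, C, D, G are mutually adjacent (a clique of size 4), so at least 4 colors are needed.
So 3 colors are not enough.

No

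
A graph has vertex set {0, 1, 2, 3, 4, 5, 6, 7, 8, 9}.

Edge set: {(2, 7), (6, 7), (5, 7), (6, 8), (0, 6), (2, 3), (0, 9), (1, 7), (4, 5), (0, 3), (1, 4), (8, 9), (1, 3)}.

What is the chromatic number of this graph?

The cycle 7-2-3-0-6-7 has odd length 5, so it cannot be 2-colored; at least 3 colors are needed.
3 colors suffice: 0=b, 1=b, 2=b, 3=a, 4=a, 5=b, 6=c, 7=a, 8=a, 9=c. Each edge has distinct colors on its endpoints.

3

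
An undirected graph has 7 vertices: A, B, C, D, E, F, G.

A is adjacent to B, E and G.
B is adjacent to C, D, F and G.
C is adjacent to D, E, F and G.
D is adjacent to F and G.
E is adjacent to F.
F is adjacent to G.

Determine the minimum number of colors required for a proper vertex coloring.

5

B, C, D, F, G form a clique, so at least 5 colors are needed.
5 colors suffice: color 1 → {E, G}; color 2 → {A, F}; color 3 → {C}; color 4 → {B}; color 5 → {D}. Every edge joins two different colors.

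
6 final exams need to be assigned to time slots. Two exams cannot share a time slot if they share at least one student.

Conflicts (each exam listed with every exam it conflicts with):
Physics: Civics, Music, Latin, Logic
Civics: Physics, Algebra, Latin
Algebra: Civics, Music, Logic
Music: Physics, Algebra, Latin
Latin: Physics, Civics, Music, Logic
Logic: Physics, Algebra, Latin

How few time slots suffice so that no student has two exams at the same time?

3

Physics, Music, Latin are mutually in conflict, so at least 3 time slots are needed.
A valid assignment using 3 time slots: Physics=2, Civics=3, Algebra=1, Music=3, Latin=1, Logic=3. Each listed conflict is separated.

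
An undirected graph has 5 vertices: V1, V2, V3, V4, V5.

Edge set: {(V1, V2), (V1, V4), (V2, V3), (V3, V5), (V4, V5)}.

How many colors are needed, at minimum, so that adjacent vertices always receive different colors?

The cycle V4-V1-V2-V3-V5-V4 has odd length 5, so it cannot be 2-colored; at least 3 colors are needed.
3 colors suffice: color R → {V2, V5}; color B → {V1, V3}; color G → {V4}. Every edge joins two different colors.

3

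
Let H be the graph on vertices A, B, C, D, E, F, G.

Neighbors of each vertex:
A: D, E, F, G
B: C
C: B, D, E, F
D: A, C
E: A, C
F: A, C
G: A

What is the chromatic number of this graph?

2

A and F are adjacent, so at least 2 colors are needed.
2 colors suffice: color 1 → {A, C}; color 2 → {B, D, E, F, G}. Each edge has distinct colors on its endpoints.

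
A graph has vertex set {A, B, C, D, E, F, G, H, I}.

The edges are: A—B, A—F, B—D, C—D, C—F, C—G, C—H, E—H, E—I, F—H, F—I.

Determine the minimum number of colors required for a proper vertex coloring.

3

C, F, H form a triangle, so at least 3 colors are needed.
3 colors suffice: A=red, B=green, C=red, D=blue, E=blue, F=blue, G=blue, H=green, I=red. Every edge joins two different colors.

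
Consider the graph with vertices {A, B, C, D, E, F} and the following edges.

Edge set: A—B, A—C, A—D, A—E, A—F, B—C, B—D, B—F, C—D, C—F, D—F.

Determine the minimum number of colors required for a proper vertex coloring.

5

A, B, C, D, F are mutually adjacent (a clique of size 5), so at least 5 colors are needed.
A valid assignment using 5 colors: A=1, B=5, C=4, D=3, E=2, F=2. No two adjacent vertices share a color.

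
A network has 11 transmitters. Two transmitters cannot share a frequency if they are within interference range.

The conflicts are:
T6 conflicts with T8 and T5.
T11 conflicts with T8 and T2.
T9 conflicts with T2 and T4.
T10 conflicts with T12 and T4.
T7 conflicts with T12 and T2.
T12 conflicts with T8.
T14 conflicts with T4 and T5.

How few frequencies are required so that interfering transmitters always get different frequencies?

3

The cycle T12-T8-T11-T2-T7-T12 has odd length 5, so it cannot be 2-colored; at least 3 frequencies are needed.
3 frequencies suffice: frequency 1 → {T12, T2, T4, T5}; frequency 2 → {T9, T10, T7, T8, T14}; frequency 3 → {T6, T11}. No two conflicting transmitters share a frequency.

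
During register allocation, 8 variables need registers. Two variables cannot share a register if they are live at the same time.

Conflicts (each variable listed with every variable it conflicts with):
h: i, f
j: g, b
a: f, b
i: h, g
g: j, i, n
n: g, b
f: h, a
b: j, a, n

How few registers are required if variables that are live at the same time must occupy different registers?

3

The cycle f-a-b-j-g-i-h-f has odd length 7, so it cannot be 2-colored; at least 3 registers are needed.
3 registers suffice: register 1 → {g, f, b}; register 2 → {h, j, a, n}; register 3 → {i}. No two conflicting variables share a register.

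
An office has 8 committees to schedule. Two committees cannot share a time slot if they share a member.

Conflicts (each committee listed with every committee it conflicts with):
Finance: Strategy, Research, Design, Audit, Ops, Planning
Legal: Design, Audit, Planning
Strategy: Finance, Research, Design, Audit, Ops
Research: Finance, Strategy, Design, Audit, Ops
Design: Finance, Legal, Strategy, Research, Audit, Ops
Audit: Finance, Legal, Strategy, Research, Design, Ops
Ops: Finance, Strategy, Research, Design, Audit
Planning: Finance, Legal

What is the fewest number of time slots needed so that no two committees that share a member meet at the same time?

Finance, Strategy, Research, Design, Audit, Ops pairwise conflict, so at least 6 time slots are needed.
A valid assignment using 6 time slots: Finance=3, Legal=3, Strategy=4, Research=6, Design=1, Audit=2, Ops=5, Planning=1. No two conflicting committees share a time slot.

6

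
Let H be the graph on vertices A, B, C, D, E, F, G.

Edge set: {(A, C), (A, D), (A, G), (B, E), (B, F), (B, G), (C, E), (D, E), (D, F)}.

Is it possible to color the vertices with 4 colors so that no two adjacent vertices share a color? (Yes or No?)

The chromatic number is 3. The cycle G-A-C-E-B-G has odd length 5, so it cannot be 2-colored; at least 3 colors are needed.
3 colors suffice: A=1, B=1, C=3, D=3, E=2, F=2, G=2.
Since 4 ≥ 3, a proper 4-coloring certainly exists.

Yes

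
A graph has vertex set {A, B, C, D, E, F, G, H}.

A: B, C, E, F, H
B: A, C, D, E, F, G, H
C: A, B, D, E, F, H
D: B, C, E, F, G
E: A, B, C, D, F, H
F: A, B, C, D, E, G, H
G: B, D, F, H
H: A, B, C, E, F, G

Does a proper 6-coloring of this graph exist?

Yes

The chromatic number is 6. A, B, C, E, F, H are mutually adjacent (a clique of size 6), so at least 6 colors are needed.
6 colors suffice: color 1 → {B}; color 2 → {F}; color 3 → {E, G}; color 4 → {D, H}; color 5 → {C}; color 6 → {A}.
That is already a proper 6-coloring.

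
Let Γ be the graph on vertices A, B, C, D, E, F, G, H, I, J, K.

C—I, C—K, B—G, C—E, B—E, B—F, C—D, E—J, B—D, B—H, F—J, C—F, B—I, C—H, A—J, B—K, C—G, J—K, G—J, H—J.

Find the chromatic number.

B and E are adjacent, so at least 2 colors are needed.
2 colors suffice: color 1 → {B, C, J}; color 2 → {A, D, E, F, G, H, I, K}. No two adjacent vertices share a color.

2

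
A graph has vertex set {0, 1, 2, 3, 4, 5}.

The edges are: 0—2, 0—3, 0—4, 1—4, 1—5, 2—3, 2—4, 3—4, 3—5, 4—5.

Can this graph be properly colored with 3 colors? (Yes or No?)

No

0, 2, 3, 4 form a clique, so at least 4 colors are needed.
So 3 colors are not enough.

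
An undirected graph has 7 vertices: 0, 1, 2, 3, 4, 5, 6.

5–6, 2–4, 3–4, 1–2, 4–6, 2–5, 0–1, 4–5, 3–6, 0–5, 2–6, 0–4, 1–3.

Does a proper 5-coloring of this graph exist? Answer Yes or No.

The chromatic number is 4. 2, 4, 5, 6 form a clique, so at least 4 colors are needed.
4 colors suffice: color a → {1, 4}; color b → {3, 5}; color c → {0, 2}; color d → {6}.
Since 5 ≥ 4, a proper 5-coloring certainly exists.

Yes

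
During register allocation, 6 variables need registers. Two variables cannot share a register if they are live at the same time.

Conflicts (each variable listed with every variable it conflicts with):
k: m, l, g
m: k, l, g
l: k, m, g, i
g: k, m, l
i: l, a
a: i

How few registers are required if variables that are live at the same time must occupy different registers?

4

k, m, l, g pairwise conflict, so at least 4 registers are needed.
4 registers suffice: k=3, m=2, l=1, g=4, i=2, a=1. No two conflicting variables share a register.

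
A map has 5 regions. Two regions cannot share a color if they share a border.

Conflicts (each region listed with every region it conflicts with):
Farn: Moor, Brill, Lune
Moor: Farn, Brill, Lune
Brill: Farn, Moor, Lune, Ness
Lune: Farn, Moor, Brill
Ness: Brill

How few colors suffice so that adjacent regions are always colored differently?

4

Farn, Moor, Brill, Lune all conflict with each other, so at least 4 colors are needed.
4 colors suffice: Farn=3, Moor=4, Brill=1, Lune=2, Ness=2. Each listed conflict is separated.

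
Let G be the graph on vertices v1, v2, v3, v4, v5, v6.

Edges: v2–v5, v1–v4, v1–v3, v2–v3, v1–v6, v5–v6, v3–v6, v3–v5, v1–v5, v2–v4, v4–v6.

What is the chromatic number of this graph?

4

v1, v3, v5, v6 are mutually adjacent (a clique of size 4), so at least 4 colors are needed.
4 colors suffice: color 1 → {v2, v6}; color 2 → {v1}; color 3 → {v4, v5}; color 4 → {v3}. No two adjacent vertices share a color.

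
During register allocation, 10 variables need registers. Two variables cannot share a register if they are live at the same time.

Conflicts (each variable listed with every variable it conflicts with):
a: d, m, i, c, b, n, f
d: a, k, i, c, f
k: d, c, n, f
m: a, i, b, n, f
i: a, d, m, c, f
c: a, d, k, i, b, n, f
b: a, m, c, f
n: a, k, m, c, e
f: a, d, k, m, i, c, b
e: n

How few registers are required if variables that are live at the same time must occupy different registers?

5

a, d, i, c, f pairwise conflict, so at least 5 registers are needed.
Using 5 registers: a=2, d=5, k=2, m=1, i=4, c=1, b=4, n=3, f=3, e=1. Every pair that conflicts lands in different registers.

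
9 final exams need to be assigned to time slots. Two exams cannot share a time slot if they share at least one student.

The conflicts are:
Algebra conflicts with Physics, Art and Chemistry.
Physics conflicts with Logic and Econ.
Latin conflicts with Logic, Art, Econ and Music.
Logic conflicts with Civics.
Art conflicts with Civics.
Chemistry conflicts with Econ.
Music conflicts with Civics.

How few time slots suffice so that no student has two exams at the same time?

The cycle Physics-Algebra-Art-Latin-Econ-Physics has odd length 5, so it cannot be 2-colored; at least 3 time slots are needed.
A valid assignment using 3 time slots: Algebra=3, Physics=1, Latin=1, Logic=2, Art=2, Chemistry=1, Econ=2, Music=2, Civics=1. Every pair that conflicts lands in different time slots.

3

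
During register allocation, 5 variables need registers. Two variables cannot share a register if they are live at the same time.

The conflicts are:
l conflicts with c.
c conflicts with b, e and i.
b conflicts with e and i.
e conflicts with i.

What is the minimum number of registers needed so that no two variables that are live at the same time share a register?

4

c, b, e, i pairwise conflict, so at least 4 registers are needed.
A valid assignment using 4 registers: l=2, c=1, b=3, e=2, i=4. Each listed conflict is separated.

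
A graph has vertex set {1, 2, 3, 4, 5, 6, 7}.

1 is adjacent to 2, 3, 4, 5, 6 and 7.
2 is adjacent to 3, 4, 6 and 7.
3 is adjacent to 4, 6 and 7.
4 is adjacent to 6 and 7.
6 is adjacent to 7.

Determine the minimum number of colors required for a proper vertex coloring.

6

1, 2, 3, 4, 6, 7 are pairwise adjacent (a clique of size 6), so at least 6 colors are needed.
A valid assignment using 6 colors: 1=a, 2=b, 3=e, 4=d, 5=b, 6=f, 7=c. No two adjacent vertices share a color.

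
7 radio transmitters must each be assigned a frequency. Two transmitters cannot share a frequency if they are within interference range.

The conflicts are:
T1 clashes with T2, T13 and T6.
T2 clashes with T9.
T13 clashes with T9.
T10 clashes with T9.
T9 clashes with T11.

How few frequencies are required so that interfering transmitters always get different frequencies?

2

T10 and T9 conflict, so at least 2 frequencies are needed.
2 frequencies suffice: frequency 1 → {T1, T9}; frequency 2 → {T2, T13, T6, T10, T11}. Each listed conflict is separated.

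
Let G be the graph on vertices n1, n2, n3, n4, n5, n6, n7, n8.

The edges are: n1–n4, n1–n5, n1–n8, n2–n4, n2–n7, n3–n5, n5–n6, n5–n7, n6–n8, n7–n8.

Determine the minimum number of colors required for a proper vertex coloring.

The cycle n1-n5-n7-n2-n4-n1 has odd length 5, so it cannot be 2-colored; at least 3 colors are needed.
3 colors suffice: color R → {n4, n5, n8}; color B → {n1, n3, n6, n7}; color G → {n2}. Each edge has distinct colors on its endpoints.

3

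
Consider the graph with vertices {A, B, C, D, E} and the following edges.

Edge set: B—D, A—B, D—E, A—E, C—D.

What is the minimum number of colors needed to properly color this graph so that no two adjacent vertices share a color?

2

C and D are adjacent, so at least 2 colors are needed.
One proper 2-coloring: A=1, B=2, C=2, D=1, E=2. Every edge joins two different colors.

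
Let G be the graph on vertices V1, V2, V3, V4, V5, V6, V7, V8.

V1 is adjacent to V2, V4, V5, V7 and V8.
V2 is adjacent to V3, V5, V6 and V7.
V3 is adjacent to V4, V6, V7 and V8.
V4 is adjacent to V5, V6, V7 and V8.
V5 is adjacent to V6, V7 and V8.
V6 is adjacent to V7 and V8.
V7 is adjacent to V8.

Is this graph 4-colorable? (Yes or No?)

V1, V4, V5, V7, V8 are mutually adjacent (a clique of size 5), so at least 5 colors are needed.
So 4 colors are not enough.

No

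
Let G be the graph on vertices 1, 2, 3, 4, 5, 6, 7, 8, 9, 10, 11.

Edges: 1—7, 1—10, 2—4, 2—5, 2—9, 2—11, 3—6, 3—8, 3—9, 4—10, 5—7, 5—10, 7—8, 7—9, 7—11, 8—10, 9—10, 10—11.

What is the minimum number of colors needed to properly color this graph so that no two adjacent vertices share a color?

2

3 and 8 are adjacent, so at least 2 colors are needed.
2 colors suffice: color red → {2, 3, 7, 10}; color blue → {1, 4, 5, 6, 8, 9, 11}. Every edge joins two different colors.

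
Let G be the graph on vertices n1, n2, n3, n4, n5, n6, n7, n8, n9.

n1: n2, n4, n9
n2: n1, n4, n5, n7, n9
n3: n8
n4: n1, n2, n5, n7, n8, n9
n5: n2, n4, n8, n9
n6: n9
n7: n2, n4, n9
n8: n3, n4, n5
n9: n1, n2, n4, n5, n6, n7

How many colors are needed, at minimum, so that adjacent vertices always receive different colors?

4

n2, n4, n7, n9 are mutually adjacent (a clique of size 4), so at least 4 colors are needed.
4 colors suffice: color red → {n3, n4, n6}; color blue → {n8, n9}; color green → {n2}; color yellow → {n1, n5, n7}. Each edge has distinct colors on its endpoints.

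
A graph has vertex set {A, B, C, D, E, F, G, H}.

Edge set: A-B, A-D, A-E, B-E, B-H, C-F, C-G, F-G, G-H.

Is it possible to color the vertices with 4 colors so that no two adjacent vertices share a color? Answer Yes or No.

Yes

The chromatic number is 3. A, B, E form a triangle, so at least 3 colors are needed.
A valid assignment using 3 colors: A=blue, B=red, C=blue, D=red, E=green, F=green, G=red, H=blue.
Since 4 ≥ 3, a proper 4-coloring certainly exists.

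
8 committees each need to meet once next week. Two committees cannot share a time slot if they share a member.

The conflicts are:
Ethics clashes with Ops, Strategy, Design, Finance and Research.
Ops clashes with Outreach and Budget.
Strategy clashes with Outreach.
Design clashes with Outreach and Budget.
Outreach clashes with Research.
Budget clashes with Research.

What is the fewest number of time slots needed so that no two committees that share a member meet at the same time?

2

Ethics and Finance conflict, so at least 2 time slots are needed.
Using 2 time slots: Ethics=1, Ops=2, Strategy=2, Design=2, Finance=2, Outreach=1, Budget=1, Research=2. No two conflicting committees share a time slot.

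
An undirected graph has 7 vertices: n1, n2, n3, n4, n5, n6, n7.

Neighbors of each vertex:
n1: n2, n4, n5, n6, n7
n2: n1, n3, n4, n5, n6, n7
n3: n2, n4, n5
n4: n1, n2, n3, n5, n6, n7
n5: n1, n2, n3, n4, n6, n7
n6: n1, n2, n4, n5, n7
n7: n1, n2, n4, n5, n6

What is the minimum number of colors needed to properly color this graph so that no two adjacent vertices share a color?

n1, n2, n4, n5, n6, n7 form a clique, so at least 6 colors are needed.
6 colors suffice: color 1 → {n2}; color 2 → {n4}; color 3 → {n5}; color 4 → {n3, n7}; color 5 → {n6}; color 6 → {n1}. Every edge joins two different colors.

6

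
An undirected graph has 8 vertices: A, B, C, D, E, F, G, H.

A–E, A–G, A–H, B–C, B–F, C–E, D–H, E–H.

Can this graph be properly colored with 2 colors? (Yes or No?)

No

A, E, H are mutually adjacent, so at least 3 colors are needed.
So 2 colors are not enough.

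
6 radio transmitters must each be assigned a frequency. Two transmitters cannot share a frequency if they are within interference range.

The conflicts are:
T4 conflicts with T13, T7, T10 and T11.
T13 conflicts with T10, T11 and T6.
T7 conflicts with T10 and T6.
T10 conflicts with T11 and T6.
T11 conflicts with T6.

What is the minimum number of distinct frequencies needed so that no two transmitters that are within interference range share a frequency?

4

T4, T13, T10, T11 are mutually in conflict, so at least 4 frequencies are needed.
4 frequencies suffice: frequency 1 → {T10}; frequency 2 → {T13, T7}; frequency 3 → {T4, T6}; frequency 4 → {T11}. Each listed conflict is separated.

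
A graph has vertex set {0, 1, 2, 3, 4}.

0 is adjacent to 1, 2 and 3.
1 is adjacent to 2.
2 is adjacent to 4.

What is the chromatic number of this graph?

3

0, 1, 2 are pairwise adjacent, so at least 3 colors are needed.
A valid assignment using 3 colors: 0=b, 1=c, 2=a, 3=a, 4=b. No two adjacent vertices share a color.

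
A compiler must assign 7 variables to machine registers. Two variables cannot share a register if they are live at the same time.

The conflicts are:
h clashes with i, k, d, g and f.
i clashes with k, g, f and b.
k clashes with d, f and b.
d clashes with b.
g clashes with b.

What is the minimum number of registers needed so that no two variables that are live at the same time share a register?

h, i, k, f are mutually in conflict, so at least 4 registers are needed.
4 registers suffice: register 1 → {i, d}; register 2 → {k, g}; register 3 → {h, b}; register 4 → {f}. No two conflicting variables share a register.

4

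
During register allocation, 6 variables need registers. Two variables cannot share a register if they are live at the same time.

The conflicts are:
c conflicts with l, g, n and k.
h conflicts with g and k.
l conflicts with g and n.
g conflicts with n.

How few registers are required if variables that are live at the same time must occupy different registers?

4

c, l, g, n are mutually in conflict, so at least 4 registers are needed.
4 registers suffice: c=2, h=2, l=3, g=1, n=4, k=1. No two conflicting variables share a register.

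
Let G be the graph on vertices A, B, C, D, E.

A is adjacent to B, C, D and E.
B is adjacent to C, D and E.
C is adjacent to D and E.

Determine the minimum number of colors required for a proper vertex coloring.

4

A, B, C, E form a clique, so at least 4 colors are needed.
A valid assignment using 4 colors: A=green, B=blue, C=red, D=yellow, E=yellow. No two adjacent vertices share a color.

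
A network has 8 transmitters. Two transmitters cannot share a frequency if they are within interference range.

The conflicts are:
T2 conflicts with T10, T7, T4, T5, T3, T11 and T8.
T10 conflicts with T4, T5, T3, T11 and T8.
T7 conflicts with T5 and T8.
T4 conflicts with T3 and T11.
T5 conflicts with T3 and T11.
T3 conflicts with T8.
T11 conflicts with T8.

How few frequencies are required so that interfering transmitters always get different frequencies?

4

T2, T10, T11, T8 pairwise conflict, so at least 4 frequencies are needed.
A valid assignment using 4 frequencies: T2=1, T10=2, T7=2, T4=3, T5=3, T3=4, T11=4, T8=3. No two conflicting transmitters share a frequency.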